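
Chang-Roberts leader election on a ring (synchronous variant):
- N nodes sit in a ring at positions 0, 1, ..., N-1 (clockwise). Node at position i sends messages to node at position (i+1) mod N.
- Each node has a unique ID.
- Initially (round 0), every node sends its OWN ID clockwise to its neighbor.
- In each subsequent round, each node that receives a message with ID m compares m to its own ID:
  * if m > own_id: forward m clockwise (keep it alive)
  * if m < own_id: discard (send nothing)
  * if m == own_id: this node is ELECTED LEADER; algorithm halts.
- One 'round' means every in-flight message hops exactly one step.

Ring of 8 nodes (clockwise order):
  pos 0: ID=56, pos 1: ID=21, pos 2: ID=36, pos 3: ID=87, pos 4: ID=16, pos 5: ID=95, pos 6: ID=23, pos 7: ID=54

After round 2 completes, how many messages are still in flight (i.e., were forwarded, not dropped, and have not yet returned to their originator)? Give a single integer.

Answer: 2

Derivation:
Round 1: pos1(id21) recv 56: fwd; pos2(id36) recv 21: drop; pos3(id87) recv 36: drop; pos4(id16) recv 87: fwd; pos5(id95) recv 16: drop; pos6(id23) recv 95: fwd; pos7(id54) recv 23: drop; pos0(id56) recv 54: drop
Round 2: pos2(id36) recv 56: fwd; pos5(id95) recv 87: drop; pos7(id54) recv 95: fwd
After round 2: 2 messages still in flight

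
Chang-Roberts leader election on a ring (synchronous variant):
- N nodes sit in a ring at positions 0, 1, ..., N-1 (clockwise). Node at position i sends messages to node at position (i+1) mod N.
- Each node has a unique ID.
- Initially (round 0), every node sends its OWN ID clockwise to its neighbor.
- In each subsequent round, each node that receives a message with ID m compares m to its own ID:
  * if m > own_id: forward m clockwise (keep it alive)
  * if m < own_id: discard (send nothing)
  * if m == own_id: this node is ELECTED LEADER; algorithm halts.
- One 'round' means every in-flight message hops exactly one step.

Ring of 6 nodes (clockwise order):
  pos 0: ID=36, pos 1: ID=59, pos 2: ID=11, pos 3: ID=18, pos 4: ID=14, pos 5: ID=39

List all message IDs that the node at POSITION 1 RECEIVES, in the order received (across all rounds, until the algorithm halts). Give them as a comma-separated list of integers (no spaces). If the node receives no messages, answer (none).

Round 1: pos1(id59) recv 36: drop; pos2(id11) recv 59: fwd; pos3(id18) recv 11: drop; pos4(id14) recv 18: fwd; pos5(id39) recv 14: drop; pos0(id36) recv 39: fwd
Round 2: pos3(id18) recv 59: fwd; pos5(id39) recv 18: drop; pos1(id59) recv 39: drop
Round 3: pos4(id14) recv 59: fwd
Round 4: pos5(id39) recv 59: fwd
Round 5: pos0(id36) recv 59: fwd
Round 6: pos1(id59) recv 59: ELECTED

Answer: 36,39,59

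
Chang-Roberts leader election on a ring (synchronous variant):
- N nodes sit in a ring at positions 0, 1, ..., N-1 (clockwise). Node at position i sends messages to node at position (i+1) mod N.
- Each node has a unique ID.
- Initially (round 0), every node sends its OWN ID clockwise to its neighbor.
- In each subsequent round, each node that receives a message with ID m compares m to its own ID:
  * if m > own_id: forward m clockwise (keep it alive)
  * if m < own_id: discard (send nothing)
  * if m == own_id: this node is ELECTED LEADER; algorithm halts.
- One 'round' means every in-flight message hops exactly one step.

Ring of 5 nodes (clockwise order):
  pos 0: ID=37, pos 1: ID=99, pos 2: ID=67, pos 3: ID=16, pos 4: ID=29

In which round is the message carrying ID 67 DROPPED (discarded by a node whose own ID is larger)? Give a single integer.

Answer: 4

Derivation:
Round 1: pos1(id99) recv 37: drop; pos2(id67) recv 99: fwd; pos3(id16) recv 67: fwd; pos4(id29) recv 16: drop; pos0(id37) recv 29: drop
Round 2: pos3(id16) recv 99: fwd; pos4(id29) recv 67: fwd
Round 3: pos4(id29) recv 99: fwd; pos0(id37) recv 67: fwd
Round 4: pos0(id37) recv 99: fwd; pos1(id99) recv 67: drop
Round 5: pos1(id99) recv 99: ELECTED
Message ID 67 originates at pos 2; dropped at pos 1 in round 4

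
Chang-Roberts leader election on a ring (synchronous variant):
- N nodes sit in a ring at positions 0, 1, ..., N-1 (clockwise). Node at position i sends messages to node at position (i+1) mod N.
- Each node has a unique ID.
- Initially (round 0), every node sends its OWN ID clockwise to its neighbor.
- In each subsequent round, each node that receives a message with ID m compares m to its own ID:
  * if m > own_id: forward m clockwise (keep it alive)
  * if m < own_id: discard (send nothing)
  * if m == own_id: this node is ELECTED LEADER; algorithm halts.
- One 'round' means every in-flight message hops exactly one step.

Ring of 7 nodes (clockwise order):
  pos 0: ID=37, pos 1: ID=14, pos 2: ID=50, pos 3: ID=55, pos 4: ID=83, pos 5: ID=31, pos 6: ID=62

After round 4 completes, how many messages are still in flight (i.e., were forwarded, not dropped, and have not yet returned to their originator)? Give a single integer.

Round 1: pos1(id14) recv 37: fwd; pos2(id50) recv 14: drop; pos3(id55) recv 50: drop; pos4(id83) recv 55: drop; pos5(id31) recv 83: fwd; pos6(id62) recv 31: drop; pos0(id37) recv 62: fwd
Round 2: pos2(id50) recv 37: drop; pos6(id62) recv 83: fwd; pos1(id14) recv 62: fwd
Round 3: pos0(id37) recv 83: fwd; pos2(id50) recv 62: fwd
Round 4: pos1(id14) recv 83: fwd; pos3(id55) recv 62: fwd
After round 4: 2 messages still in flight

Answer: 2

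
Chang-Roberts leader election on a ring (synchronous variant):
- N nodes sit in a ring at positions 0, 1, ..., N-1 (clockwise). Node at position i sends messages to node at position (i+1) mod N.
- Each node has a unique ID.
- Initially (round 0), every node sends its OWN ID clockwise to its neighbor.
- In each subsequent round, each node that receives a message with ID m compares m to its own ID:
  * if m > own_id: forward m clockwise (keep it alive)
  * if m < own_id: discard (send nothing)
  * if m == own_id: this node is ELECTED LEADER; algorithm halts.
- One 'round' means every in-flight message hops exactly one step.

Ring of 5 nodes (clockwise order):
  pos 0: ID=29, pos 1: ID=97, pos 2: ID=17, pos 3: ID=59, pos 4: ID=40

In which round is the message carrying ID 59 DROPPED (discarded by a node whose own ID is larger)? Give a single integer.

Answer: 3

Derivation:
Round 1: pos1(id97) recv 29: drop; pos2(id17) recv 97: fwd; pos3(id59) recv 17: drop; pos4(id40) recv 59: fwd; pos0(id29) recv 40: fwd
Round 2: pos3(id59) recv 97: fwd; pos0(id29) recv 59: fwd; pos1(id97) recv 40: drop
Round 3: pos4(id40) recv 97: fwd; pos1(id97) recv 59: drop
Round 4: pos0(id29) recv 97: fwd
Round 5: pos1(id97) recv 97: ELECTED
Message ID 59 originates at pos 3; dropped at pos 1 in round 3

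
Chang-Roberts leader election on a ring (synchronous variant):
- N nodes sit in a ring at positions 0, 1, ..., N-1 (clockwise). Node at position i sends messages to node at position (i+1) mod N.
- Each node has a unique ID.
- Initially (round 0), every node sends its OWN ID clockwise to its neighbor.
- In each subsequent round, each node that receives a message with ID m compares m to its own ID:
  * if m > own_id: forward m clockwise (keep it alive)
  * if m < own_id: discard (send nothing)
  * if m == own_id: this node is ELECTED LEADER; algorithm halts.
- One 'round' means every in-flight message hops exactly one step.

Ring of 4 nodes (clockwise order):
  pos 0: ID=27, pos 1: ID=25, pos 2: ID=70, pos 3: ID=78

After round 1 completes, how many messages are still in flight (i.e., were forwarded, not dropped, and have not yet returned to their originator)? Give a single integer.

Round 1: pos1(id25) recv 27: fwd; pos2(id70) recv 25: drop; pos3(id78) recv 70: drop; pos0(id27) recv 78: fwd
After round 1: 2 messages still in flight

Answer: 2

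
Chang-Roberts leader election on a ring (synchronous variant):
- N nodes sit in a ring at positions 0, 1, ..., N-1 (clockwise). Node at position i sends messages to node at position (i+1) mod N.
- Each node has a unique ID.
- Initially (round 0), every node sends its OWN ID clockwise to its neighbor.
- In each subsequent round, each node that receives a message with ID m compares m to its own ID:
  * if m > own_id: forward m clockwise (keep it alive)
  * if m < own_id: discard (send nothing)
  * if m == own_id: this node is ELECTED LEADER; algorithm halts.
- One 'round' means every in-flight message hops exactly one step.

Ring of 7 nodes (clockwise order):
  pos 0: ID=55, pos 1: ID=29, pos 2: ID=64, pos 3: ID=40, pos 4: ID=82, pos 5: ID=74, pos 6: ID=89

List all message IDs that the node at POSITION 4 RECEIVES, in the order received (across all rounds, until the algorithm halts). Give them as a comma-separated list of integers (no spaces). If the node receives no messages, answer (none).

Round 1: pos1(id29) recv 55: fwd; pos2(id64) recv 29: drop; pos3(id40) recv 64: fwd; pos4(id82) recv 40: drop; pos5(id74) recv 82: fwd; pos6(id89) recv 74: drop; pos0(id55) recv 89: fwd
Round 2: pos2(id64) recv 55: drop; pos4(id82) recv 64: drop; pos6(id89) recv 82: drop; pos1(id29) recv 89: fwd
Round 3: pos2(id64) recv 89: fwd
Round 4: pos3(id40) recv 89: fwd
Round 5: pos4(id82) recv 89: fwd
Round 6: pos5(id74) recv 89: fwd
Round 7: pos6(id89) recv 89: ELECTED

Answer: 40,64,89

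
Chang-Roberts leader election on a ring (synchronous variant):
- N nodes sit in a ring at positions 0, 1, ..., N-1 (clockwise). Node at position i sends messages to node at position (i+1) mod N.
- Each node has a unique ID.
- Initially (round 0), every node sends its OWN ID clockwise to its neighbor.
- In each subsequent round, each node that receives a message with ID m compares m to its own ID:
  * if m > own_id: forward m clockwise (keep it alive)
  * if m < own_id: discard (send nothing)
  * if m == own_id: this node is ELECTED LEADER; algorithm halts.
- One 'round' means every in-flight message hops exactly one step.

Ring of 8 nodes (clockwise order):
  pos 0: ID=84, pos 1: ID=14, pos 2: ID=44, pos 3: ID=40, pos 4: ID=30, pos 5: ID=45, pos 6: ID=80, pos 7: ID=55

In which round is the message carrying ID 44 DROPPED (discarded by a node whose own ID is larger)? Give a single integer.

Round 1: pos1(id14) recv 84: fwd; pos2(id44) recv 14: drop; pos3(id40) recv 44: fwd; pos4(id30) recv 40: fwd; pos5(id45) recv 30: drop; pos6(id80) recv 45: drop; pos7(id55) recv 80: fwd; pos0(id84) recv 55: drop
Round 2: pos2(id44) recv 84: fwd; pos4(id30) recv 44: fwd; pos5(id45) recv 40: drop; pos0(id84) recv 80: drop
Round 3: pos3(id40) recv 84: fwd; pos5(id45) recv 44: drop
Round 4: pos4(id30) recv 84: fwd
Round 5: pos5(id45) recv 84: fwd
Round 6: pos6(id80) recv 84: fwd
Round 7: pos7(id55) recv 84: fwd
Round 8: pos0(id84) recv 84: ELECTED
Message ID 44 originates at pos 2; dropped at pos 5 in round 3

Answer: 3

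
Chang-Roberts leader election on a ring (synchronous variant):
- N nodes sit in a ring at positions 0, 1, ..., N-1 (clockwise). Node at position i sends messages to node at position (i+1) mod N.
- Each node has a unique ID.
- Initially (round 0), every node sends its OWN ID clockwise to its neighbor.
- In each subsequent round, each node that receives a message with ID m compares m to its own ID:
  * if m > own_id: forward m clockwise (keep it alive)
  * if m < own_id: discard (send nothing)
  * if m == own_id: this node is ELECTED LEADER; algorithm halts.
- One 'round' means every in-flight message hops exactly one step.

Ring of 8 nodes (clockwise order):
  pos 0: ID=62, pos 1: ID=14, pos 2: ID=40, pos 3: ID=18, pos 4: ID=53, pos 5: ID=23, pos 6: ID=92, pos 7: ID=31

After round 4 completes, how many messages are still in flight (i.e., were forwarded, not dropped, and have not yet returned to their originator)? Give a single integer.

Round 1: pos1(id14) recv 62: fwd; pos2(id40) recv 14: drop; pos3(id18) recv 40: fwd; pos4(id53) recv 18: drop; pos5(id23) recv 53: fwd; pos6(id92) recv 23: drop; pos7(id31) recv 92: fwd; pos0(id62) recv 31: drop
Round 2: pos2(id40) recv 62: fwd; pos4(id53) recv 40: drop; pos6(id92) recv 53: drop; pos0(id62) recv 92: fwd
Round 3: pos3(id18) recv 62: fwd; pos1(id14) recv 92: fwd
Round 4: pos4(id53) recv 62: fwd; pos2(id40) recv 92: fwd
After round 4: 2 messages still in flight

Answer: 2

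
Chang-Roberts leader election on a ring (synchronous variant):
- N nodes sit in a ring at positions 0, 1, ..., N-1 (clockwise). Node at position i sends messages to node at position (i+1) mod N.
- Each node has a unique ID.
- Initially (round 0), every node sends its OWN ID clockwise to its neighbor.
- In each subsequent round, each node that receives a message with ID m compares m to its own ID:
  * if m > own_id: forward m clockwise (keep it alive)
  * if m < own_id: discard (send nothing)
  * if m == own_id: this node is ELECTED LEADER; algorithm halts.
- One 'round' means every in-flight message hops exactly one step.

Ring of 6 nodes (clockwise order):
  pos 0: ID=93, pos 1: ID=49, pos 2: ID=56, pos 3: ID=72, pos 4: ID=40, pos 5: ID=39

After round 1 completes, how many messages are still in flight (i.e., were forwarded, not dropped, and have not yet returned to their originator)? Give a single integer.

Round 1: pos1(id49) recv 93: fwd; pos2(id56) recv 49: drop; pos3(id72) recv 56: drop; pos4(id40) recv 72: fwd; pos5(id39) recv 40: fwd; pos0(id93) recv 39: drop
After round 1: 3 messages still in flight

Answer: 3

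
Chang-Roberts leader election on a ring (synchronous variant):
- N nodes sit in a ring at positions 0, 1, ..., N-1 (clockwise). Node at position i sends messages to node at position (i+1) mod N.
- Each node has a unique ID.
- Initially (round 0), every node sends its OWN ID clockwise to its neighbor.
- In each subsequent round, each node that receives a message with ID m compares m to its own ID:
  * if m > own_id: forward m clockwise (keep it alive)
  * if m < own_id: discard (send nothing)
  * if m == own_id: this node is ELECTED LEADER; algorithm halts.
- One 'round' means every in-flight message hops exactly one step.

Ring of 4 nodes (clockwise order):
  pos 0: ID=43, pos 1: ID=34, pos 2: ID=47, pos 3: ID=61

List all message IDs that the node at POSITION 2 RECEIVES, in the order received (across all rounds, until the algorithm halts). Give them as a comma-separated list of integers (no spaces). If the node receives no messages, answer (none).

Round 1: pos1(id34) recv 43: fwd; pos2(id47) recv 34: drop; pos3(id61) recv 47: drop; pos0(id43) recv 61: fwd
Round 2: pos2(id47) recv 43: drop; pos1(id34) recv 61: fwd
Round 3: pos2(id47) recv 61: fwd
Round 4: pos3(id61) recv 61: ELECTED

Answer: 34,43,61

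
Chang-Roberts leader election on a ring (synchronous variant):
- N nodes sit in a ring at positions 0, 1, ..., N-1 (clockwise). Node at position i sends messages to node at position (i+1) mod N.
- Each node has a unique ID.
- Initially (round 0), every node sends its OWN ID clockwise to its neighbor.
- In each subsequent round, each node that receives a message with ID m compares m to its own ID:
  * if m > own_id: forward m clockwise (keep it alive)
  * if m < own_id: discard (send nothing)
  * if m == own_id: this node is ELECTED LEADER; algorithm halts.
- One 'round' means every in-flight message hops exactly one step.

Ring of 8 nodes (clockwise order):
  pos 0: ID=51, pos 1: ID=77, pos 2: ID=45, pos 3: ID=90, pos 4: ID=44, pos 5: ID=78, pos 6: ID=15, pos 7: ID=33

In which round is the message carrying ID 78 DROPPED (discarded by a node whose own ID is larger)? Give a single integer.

Round 1: pos1(id77) recv 51: drop; pos2(id45) recv 77: fwd; pos3(id90) recv 45: drop; pos4(id44) recv 90: fwd; pos5(id78) recv 44: drop; pos6(id15) recv 78: fwd; pos7(id33) recv 15: drop; pos0(id51) recv 33: drop
Round 2: pos3(id90) recv 77: drop; pos5(id78) recv 90: fwd; pos7(id33) recv 78: fwd
Round 3: pos6(id15) recv 90: fwd; pos0(id51) recv 78: fwd
Round 4: pos7(id33) recv 90: fwd; pos1(id77) recv 78: fwd
Round 5: pos0(id51) recv 90: fwd; pos2(id45) recv 78: fwd
Round 6: pos1(id77) recv 90: fwd; pos3(id90) recv 78: drop
Round 7: pos2(id45) recv 90: fwd
Round 8: pos3(id90) recv 90: ELECTED
Message ID 78 originates at pos 5; dropped at pos 3 in round 6

Answer: 6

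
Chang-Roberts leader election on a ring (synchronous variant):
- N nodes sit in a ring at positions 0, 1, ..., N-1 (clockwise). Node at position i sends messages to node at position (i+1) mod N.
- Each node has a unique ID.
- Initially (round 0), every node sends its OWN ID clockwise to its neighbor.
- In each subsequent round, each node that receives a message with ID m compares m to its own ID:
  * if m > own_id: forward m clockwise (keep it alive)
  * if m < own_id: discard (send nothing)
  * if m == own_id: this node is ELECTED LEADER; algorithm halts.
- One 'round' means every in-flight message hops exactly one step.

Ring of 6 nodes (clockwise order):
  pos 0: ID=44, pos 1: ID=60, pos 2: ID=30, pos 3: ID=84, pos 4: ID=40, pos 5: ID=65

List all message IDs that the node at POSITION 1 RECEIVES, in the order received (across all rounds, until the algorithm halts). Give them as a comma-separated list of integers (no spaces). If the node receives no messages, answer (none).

Answer: 44,65,84

Derivation:
Round 1: pos1(id60) recv 44: drop; pos2(id30) recv 60: fwd; pos3(id84) recv 30: drop; pos4(id40) recv 84: fwd; pos5(id65) recv 40: drop; pos0(id44) recv 65: fwd
Round 2: pos3(id84) recv 60: drop; pos5(id65) recv 84: fwd; pos1(id60) recv 65: fwd
Round 3: pos0(id44) recv 84: fwd; pos2(id30) recv 65: fwd
Round 4: pos1(id60) recv 84: fwd; pos3(id84) recv 65: drop
Round 5: pos2(id30) recv 84: fwd
Round 6: pos3(id84) recv 84: ELECTED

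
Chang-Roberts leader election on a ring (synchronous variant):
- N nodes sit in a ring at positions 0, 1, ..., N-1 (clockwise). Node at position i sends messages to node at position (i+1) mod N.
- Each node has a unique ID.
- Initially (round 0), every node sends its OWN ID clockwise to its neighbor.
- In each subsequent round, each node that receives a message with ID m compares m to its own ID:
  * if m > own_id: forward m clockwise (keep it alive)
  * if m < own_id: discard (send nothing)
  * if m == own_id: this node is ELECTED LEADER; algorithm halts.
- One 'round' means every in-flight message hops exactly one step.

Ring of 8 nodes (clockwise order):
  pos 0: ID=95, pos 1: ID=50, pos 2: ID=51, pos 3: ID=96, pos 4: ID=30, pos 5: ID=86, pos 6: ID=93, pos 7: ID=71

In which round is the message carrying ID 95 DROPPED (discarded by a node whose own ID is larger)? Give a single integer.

Answer: 3

Derivation:
Round 1: pos1(id50) recv 95: fwd; pos2(id51) recv 50: drop; pos3(id96) recv 51: drop; pos4(id30) recv 96: fwd; pos5(id86) recv 30: drop; pos6(id93) recv 86: drop; pos7(id71) recv 93: fwd; pos0(id95) recv 71: drop
Round 2: pos2(id51) recv 95: fwd; pos5(id86) recv 96: fwd; pos0(id95) recv 93: drop
Round 3: pos3(id96) recv 95: drop; pos6(id93) recv 96: fwd
Round 4: pos7(id71) recv 96: fwd
Round 5: pos0(id95) recv 96: fwd
Round 6: pos1(id50) recv 96: fwd
Round 7: pos2(id51) recv 96: fwd
Round 8: pos3(id96) recv 96: ELECTED
Message ID 95 originates at pos 0; dropped at pos 3 in round 3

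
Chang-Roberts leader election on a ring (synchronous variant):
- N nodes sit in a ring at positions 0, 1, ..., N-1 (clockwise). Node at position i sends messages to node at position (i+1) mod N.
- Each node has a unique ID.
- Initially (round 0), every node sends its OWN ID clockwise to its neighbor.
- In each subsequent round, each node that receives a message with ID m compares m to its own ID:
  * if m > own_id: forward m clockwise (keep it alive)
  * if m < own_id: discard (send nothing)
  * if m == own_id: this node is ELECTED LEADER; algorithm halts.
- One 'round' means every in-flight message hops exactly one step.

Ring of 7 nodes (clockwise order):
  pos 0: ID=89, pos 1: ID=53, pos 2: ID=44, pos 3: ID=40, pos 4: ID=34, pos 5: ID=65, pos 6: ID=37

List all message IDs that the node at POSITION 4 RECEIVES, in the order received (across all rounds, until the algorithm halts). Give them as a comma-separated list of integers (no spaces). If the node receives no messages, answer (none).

Answer: 40,44,53,89

Derivation:
Round 1: pos1(id53) recv 89: fwd; pos2(id44) recv 53: fwd; pos3(id40) recv 44: fwd; pos4(id34) recv 40: fwd; pos5(id65) recv 34: drop; pos6(id37) recv 65: fwd; pos0(id89) recv 37: drop
Round 2: pos2(id44) recv 89: fwd; pos3(id40) recv 53: fwd; pos4(id34) recv 44: fwd; pos5(id65) recv 40: drop; pos0(id89) recv 65: drop
Round 3: pos3(id40) recv 89: fwd; pos4(id34) recv 53: fwd; pos5(id65) recv 44: drop
Round 4: pos4(id34) recv 89: fwd; pos5(id65) recv 53: drop
Round 5: pos5(id65) recv 89: fwd
Round 6: pos6(id37) recv 89: fwd
Round 7: pos0(id89) recv 89: ELECTED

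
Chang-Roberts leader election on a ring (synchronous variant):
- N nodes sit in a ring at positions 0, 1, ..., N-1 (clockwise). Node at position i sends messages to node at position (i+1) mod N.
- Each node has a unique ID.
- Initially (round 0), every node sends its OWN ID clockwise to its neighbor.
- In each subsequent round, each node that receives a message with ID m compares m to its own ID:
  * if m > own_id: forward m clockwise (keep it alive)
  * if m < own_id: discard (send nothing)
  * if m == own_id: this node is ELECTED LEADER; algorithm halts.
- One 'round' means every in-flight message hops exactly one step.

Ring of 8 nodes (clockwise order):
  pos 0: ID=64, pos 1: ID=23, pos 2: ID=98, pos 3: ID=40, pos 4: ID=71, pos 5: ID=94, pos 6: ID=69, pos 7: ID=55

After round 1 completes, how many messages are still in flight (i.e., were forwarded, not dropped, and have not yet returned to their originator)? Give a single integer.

Round 1: pos1(id23) recv 64: fwd; pos2(id98) recv 23: drop; pos3(id40) recv 98: fwd; pos4(id71) recv 40: drop; pos5(id94) recv 71: drop; pos6(id69) recv 94: fwd; pos7(id55) recv 69: fwd; pos0(id64) recv 55: drop
After round 1: 4 messages still in flight

Answer: 4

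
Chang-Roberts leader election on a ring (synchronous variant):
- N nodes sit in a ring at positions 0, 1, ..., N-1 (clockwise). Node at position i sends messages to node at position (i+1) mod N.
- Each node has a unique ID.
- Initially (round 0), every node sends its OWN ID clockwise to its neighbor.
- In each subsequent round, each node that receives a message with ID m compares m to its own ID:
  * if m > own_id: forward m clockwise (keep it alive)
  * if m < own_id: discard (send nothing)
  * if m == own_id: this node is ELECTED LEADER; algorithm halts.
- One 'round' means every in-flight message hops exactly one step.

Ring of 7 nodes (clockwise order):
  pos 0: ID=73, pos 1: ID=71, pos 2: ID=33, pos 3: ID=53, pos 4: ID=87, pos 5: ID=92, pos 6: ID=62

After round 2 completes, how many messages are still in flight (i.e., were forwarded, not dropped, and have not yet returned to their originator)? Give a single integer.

Round 1: pos1(id71) recv 73: fwd; pos2(id33) recv 71: fwd; pos3(id53) recv 33: drop; pos4(id87) recv 53: drop; pos5(id92) recv 87: drop; pos6(id62) recv 92: fwd; pos0(id73) recv 62: drop
Round 2: pos2(id33) recv 73: fwd; pos3(id53) recv 71: fwd; pos0(id73) recv 92: fwd
After round 2: 3 messages still in flight

Answer: 3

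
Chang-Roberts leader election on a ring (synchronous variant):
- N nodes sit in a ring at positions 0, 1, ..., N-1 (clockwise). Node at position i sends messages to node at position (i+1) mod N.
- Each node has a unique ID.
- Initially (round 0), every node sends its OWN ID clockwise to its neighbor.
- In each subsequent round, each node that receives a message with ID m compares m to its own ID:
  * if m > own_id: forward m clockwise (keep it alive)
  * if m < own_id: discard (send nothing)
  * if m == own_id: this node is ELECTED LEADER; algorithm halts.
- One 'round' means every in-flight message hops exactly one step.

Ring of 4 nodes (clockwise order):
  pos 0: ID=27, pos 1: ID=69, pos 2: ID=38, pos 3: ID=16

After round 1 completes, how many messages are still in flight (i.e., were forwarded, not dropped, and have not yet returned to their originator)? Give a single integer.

Answer: 2

Derivation:
Round 1: pos1(id69) recv 27: drop; pos2(id38) recv 69: fwd; pos3(id16) recv 38: fwd; pos0(id27) recv 16: drop
After round 1: 2 messages still in flight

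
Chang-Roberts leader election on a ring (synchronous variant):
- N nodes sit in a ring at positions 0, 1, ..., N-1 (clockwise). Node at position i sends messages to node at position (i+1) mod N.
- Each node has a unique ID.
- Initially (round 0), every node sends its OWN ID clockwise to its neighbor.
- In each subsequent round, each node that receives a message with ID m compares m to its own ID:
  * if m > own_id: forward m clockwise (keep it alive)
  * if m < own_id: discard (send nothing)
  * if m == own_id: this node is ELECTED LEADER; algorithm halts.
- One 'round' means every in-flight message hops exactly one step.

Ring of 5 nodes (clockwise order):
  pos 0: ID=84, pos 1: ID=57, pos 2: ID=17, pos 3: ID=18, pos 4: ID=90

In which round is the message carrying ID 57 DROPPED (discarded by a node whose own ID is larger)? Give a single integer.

Round 1: pos1(id57) recv 84: fwd; pos2(id17) recv 57: fwd; pos3(id18) recv 17: drop; pos4(id90) recv 18: drop; pos0(id84) recv 90: fwd
Round 2: pos2(id17) recv 84: fwd; pos3(id18) recv 57: fwd; pos1(id57) recv 90: fwd
Round 3: pos3(id18) recv 84: fwd; pos4(id90) recv 57: drop; pos2(id17) recv 90: fwd
Round 4: pos4(id90) recv 84: drop; pos3(id18) recv 90: fwd
Round 5: pos4(id90) recv 90: ELECTED
Message ID 57 originates at pos 1; dropped at pos 4 in round 3

Answer: 3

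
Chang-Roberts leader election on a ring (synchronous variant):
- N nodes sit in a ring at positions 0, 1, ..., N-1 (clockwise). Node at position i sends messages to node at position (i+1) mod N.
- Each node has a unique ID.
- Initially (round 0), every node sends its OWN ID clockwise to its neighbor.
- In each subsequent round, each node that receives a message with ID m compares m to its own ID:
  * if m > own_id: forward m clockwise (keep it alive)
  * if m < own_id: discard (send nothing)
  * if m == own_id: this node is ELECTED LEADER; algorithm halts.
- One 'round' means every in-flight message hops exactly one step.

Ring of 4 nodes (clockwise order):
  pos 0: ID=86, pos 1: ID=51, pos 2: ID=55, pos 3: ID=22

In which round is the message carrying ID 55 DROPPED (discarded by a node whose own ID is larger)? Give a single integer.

Answer: 2

Derivation:
Round 1: pos1(id51) recv 86: fwd; pos2(id55) recv 51: drop; pos3(id22) recv 55: fwd; pos0(id86) recv 22: drop
Round 2: pos2(id55) recv 86: fwd; pos0(id86) recv 55: drop
Round 3: pos3(id22) recv 86: fwd
Round 4: pos0(id86) recv 86: ELECTED
Message ID 55 originates at pos 2; dropped at pos 0 in round 2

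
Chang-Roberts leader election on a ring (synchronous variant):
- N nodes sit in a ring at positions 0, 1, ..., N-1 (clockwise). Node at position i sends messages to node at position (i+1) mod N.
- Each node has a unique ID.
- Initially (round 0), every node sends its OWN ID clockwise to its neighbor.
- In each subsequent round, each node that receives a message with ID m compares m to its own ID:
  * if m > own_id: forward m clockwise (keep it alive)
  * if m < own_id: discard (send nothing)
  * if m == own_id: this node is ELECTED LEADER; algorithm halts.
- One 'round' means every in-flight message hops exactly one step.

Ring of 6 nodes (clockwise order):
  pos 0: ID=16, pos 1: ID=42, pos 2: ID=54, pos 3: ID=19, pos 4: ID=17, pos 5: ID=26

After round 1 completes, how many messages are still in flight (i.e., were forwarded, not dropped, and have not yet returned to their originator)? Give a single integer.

Answer: 3

Derivation:
Round 1: pos1(id42) recv 16: drop; pos2(id54) recv 42: drop; pos3(id19) recv 54: fwd; pos4(id17) recv 19: fwd; pos5(id26) recv 17: drop; pos0(id16) recv 26: fwd
After round 1: 3 messages still in flight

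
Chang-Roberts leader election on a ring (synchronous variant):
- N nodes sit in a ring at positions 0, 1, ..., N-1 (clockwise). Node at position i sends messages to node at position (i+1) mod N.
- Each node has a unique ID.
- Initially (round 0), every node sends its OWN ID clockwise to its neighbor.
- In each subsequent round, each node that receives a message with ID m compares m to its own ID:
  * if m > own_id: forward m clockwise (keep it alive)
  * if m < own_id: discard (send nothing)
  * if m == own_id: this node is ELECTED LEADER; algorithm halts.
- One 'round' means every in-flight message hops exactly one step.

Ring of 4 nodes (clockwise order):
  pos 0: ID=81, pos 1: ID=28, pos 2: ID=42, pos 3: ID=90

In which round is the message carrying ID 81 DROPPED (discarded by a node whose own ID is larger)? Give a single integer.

Answer: 3

Derivation:
Round 1: pos1(id28) recv 81: fwd; pos2(id42) recv 28: drop; pos3(id90) recv 42: drop; pos0(id81) recv 90: fwd
Round 2: pos2(id42) recv 81: fwd; pos1(id28) recv 90: fwd
Round 3: pos3(id90) recv 81: drop; pos2(id42) recv 90: fwd
Round 4: pos3(id90) recv 90: ELECTED
Message ID 81 originates at pos 0; dropped at pos 3 in round 3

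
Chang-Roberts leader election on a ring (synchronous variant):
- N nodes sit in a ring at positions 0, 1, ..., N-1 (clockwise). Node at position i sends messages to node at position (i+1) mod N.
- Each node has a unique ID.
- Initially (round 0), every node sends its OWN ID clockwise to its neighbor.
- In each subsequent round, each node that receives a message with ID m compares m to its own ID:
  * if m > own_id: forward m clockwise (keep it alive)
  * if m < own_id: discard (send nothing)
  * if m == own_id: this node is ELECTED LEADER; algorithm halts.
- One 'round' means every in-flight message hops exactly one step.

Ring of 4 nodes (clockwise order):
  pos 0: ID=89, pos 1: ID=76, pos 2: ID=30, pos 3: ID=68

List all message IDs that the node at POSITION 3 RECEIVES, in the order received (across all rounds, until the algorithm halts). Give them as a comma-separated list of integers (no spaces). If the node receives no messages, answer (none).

Answer: 30,76,89

Derivation:
Round 1: pos1(id76) recv 89: fwd; pos2(id30) recv 76: fwd; pos3(id68) recv 30: drop; pos0(id89) recv 68: drop
Round 2: pos2(id30) recv 89: fwd; pos3(id68) recv 76: fwd
Round 3: pos3(id68) recv 89: fwd; pos0(id89) recv 76: drop
Round 4: pos0(id89) recv 89: ELECTED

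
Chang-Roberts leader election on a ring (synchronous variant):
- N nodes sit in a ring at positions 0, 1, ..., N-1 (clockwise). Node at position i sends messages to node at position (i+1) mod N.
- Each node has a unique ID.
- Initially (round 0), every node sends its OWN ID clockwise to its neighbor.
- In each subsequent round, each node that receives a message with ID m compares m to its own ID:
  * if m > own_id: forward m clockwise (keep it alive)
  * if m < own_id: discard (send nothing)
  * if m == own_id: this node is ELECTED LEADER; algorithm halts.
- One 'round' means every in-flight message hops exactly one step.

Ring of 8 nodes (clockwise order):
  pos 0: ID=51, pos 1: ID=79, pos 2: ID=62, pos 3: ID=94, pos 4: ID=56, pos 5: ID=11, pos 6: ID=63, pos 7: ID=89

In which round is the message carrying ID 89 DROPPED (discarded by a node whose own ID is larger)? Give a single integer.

Round 1: pos1(id79) recv 51: drop; pos2(id62) recv 79: fwd; pos3(id94) recv 62: drop; pos4(id56) recv 94: fwd; pos5(id11) recv 56: fwd; pos6(id63) recv 11: drop; pos7(id89) recv 63: drop; pos0(id51) recv 89: fwd
Round 2: pos3(id94) recv 79: drop; pos5(id11) recv 94: fwd; pos6(id63) recv 56: drop; pos1(id79) recv 89: fwd
Round 3: pos6(id63) recv 94: fwd; pos2(id62) recv 89: fwd
Round 4: pos7(id89) recv 94: fwd; pos3(id94) recv 89: drop
Round 5: pos0(id51) recv 94: fwd
Round 6: pos1(id79) recv 94: fwd
Round 7: pos2(id62) recv 94: fwd
Round 8: pos3(id94) recv 94: ELECTED
Message ID 89 originates at pos 7; dropped at pos 3 in round 4

Answer: 4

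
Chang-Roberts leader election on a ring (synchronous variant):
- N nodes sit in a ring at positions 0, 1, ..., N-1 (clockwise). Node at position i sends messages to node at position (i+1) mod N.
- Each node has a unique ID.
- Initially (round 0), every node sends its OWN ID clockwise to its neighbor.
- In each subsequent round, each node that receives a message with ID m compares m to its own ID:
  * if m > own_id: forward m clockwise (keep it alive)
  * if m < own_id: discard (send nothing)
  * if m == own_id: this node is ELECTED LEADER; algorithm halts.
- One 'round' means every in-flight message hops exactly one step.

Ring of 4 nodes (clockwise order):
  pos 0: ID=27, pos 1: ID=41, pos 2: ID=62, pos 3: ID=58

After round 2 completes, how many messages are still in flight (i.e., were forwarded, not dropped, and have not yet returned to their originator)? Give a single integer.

Answer: 2

Derivation:
Round 1: pos1(id41) recv 27: drop; pos2(id62) recv 41: drop; pos3(id58) recv 62: fwd; pos0(id27) recv 58: fwd
Round 2: pos0(id27) recv 62: fwd; pos1(id41) recv 58: fwd
After round 2: 2 messages still in flight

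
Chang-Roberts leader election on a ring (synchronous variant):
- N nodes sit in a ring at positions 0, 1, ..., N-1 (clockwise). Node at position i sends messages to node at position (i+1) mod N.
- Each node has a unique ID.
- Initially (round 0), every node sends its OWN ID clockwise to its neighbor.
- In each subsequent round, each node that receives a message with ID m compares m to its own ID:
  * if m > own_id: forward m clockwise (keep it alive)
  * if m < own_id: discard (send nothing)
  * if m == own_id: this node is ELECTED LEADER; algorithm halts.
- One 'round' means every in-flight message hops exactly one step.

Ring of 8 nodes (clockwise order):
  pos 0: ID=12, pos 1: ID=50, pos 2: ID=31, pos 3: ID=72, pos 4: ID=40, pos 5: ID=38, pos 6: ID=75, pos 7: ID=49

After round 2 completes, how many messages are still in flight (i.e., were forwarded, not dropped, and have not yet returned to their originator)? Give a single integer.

Round 1: pos1(id50) recv 12: drop; pos2(id31) recv 50: fwd; pos3(id72) recv 31: drop; pos4(id40) recv 72: fwd; pos5(id38) recv 40: fwd; pos6(id75) recv 38: drop; pos7(id49) recv 75: fwd; pos0(id12) recv 49: fwd
Round 2: pos3(id72) recv 50: drop; pos5(id38) recv 72: fwd; pos6(id75) recv 40: drop; pos0(id12) recv 75: fwd; pos1(id50) recv 49: drop
After round 2: 2 messages still in flight

Answer: 2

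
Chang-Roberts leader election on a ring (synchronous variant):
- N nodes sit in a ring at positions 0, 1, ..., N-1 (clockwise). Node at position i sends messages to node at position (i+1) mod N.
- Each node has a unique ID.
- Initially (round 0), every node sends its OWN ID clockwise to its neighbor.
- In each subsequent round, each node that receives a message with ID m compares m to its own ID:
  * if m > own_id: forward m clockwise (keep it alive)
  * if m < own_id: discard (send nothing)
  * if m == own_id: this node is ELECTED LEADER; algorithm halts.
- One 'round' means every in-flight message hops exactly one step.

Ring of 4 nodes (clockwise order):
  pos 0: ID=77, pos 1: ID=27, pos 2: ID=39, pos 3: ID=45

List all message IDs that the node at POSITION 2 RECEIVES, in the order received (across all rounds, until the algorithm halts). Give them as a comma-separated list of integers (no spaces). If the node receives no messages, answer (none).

Round 1: pos1(id27) recv 77: fwd; pos2(id39) recv 27: drop; pos3(id45) recv 39: drop; pos0(id77) recv 45: drop
Round 2: pos2(id39) recv 77: fwd
Round 3: pos3(id45) recv 77: fwd
Round 4: pos0(id77) recv 77: ELECTED

Answer: 27,77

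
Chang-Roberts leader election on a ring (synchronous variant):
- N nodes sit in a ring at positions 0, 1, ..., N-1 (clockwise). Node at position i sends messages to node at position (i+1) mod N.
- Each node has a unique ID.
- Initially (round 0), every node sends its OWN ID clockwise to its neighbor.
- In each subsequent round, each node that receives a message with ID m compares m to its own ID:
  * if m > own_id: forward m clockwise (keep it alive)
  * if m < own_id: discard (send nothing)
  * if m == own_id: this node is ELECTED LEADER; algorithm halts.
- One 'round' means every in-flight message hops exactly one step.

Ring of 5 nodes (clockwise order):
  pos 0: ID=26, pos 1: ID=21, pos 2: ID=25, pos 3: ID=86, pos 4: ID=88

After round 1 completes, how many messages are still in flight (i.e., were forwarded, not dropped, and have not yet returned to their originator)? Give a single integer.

Answer: 2

Derivation:
Round 1: pos1(id21) recv 26: fwd; pos2(id25) recv 21: drop; pos3(id86) recv 25: drop; pos4(id88) recv 86: drop; pos0(id26) recv 88: fwd
After round 1: 2 messages still in flight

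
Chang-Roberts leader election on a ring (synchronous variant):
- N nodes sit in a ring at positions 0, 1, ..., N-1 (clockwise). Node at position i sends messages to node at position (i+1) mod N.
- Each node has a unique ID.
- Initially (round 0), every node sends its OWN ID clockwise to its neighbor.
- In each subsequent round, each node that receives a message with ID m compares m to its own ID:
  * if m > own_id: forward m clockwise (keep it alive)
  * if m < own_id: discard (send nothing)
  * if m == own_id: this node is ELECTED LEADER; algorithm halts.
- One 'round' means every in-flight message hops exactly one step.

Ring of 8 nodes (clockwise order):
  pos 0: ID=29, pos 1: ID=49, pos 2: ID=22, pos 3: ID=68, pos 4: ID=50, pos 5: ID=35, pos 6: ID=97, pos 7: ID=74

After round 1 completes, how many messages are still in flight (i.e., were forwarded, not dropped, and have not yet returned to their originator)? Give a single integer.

Answer: 5

Derivation:
Round 1: pos1(id49) recv 29: drop; pos2(id22) recv 49: fwd; pos3(id68) recv 22: drop; pos4(id50) recv 68: fwd; pos5(id35) recv 50: fwd; pos6(id97) recv 35: drop; pos7(id74) recv 97: fwd; pos0(id29) recv 74: fwd
After round 1: 5 messages still in flight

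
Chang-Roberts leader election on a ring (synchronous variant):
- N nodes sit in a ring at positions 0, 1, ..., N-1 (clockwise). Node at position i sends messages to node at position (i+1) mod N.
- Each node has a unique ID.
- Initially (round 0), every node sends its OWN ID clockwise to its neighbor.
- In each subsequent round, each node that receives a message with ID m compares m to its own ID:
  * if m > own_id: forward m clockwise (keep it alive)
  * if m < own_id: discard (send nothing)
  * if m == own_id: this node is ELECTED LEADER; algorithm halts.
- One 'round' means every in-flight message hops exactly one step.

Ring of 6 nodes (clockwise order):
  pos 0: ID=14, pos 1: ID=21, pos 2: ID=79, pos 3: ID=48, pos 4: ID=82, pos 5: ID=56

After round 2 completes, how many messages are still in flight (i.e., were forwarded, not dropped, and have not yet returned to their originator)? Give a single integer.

Answer: 2

Derivation:
Round 1: pos1(id21) recv 14: drop; pos2(id79) recv 21: drop; pos3(id48) recv 79: fwd; pos4(id82) recv 48: drop; pos5(id56) recv 82: fwd; pos0(id14) recv 56: fwd
Round 2: pos4(id82) recv 79: drop; pos0(id14) recv 82: fwd; pos1(id21) recv 56: fwd
After round 2: 2 messages still in flight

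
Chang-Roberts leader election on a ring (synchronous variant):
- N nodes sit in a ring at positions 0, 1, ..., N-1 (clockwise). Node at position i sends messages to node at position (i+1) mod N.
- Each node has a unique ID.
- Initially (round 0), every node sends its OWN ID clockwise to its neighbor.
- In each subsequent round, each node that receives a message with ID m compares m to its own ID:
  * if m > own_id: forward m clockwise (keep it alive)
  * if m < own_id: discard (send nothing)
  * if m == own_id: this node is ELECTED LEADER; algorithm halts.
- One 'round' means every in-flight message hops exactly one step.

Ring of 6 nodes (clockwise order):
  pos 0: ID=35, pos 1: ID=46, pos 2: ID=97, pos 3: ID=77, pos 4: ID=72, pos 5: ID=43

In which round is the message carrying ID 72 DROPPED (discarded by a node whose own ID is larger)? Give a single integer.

Round 1: pos1(id46) recv 35: drop; pos2(id97) recv 46: drop; pos3(id77) recv 97: fwd; pos4(id72) recv 77: fwd; pos5(id43) recv 72: fwd; pos0(id35) recv 43: fwd
Round 2: pos4(id72) recv 97: fwd; pos5(id43) recv 77: fwd; pos0(id35) recv 72: fwd; pos1(id46) recv 43: drop
Round 3: pos5(id43) recv 97: fwd; pos0(id35) recv 77: fwd; pos1(id46) recv 72: fwd
Round 4: pos0(id35) recv 97: fwd; pos1(id46) recv 77: fwd; pos2(id97) recv 72: drop
Round 5: pos1(id46) recv 97: fwd; pos2(id97) recv 77: drop
Round 6: pos2(id97) recv 97: ELECTED
Message ID 72 originates at pos 4; dropped at pos 2 in round 4

Answer: 4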